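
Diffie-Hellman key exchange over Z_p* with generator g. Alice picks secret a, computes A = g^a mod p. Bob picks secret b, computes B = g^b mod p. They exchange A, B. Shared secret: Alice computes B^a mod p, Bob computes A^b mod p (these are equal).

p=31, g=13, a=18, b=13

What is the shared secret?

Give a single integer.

Answer: 2

Derivation:
A = 13^18 mod 31  (bits of 18 = 10010)
  bit 0 = 1: r = r^2 * 13 mod 31 = 1^2 * 13 = 1*13 = 13
  bit 1 = 0: r = r^2 mod 31 = 13^2 = 14
  bit 2 = 0: r = r^2 mod 31 = 14^2 = 10
  bit 3 = 1: r = r^2 * 13 mod 31 = 10^2 * 13 = 7*13 = 29
  bit 4 = 0: r = r^2 mod 31 = 29^2 = 4
  -> A = 4
B = 13^13 mod 31  (bits of 13 = 1101)
  bit 0 = 1: r = r^2 * 13 mod 31 = 1^2 * 13 = 1*13 = 13
  bit 1 = 1: r = r^2 * 13 mod 31 = 13^2 * 13 = 14*13 = 27
  bit 2 = 0: r = r^2 mod 31 = 27^2 = 16
  bit 3 = 1: r = r^2 * 13 mod 31 = 16^2 * 13 = 8*13 = 11
  -> B = 11
s = B^a = 11^18 mod 31  (bits of 18 = 10010)
  bit 0 = 1: r = r^2 * 11 mod 31 = 1^2 * 11 = 1*11 = 11
  bit 1 = 0: r = r^2 mod 31 = 11^2 = 28
  bit 2 = 0: r = r^2 mod 31 = 28^2 = 9
  bit 3 = 1: r = r^2 * 11 mod 31 = 9^2 * 11 = 19*11 = 23
  bit 4 = 0: r = r^2 mod 31 = 23^2 = 2
  -> s = B^a = 2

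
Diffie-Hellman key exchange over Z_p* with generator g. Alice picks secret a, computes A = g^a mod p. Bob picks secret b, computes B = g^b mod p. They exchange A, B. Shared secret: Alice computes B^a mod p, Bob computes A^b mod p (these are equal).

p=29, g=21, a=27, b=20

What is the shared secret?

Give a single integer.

Answer: 20

Derivation:
A = 21^27 mod 29  (bits of 27 = 11011)
  bit 0 = 1: r = r^2 * 21 mod 29 = 1^2 * 21 = 1*21 = 21
  bit 1 = 1: r = r^2 * 21 mod 29 = 21^2 * 21 = 6*21 = 10
  bit 2 = 0: r = r^2 mod 29 = 10^2 = 13
  bit 3 = 1: r = r^2 * 21 mod 29 = 13^2 * 21 = 24*21 = 11
  bit 4 = 1: r = r^2 * 21 mod 29 = 11^2 * 21 = 5*21 = 18
  -> A = 18
B = 21^20 mod 29  (bits of 20 = 10100)
  bit 0 = 1: r = r^2 * 21 mod 29 = 1^2 * 21 = 1*21 = 21
  bit 1 = 0: r = r^2 mod 29 = 21^2 = 6
  bit 2 = 1: r = r^2 * 21 mod 29 = 6^2 * 21 = 7*21 = 2
  bit 3 = 0: r = r^2 mod 29 = 2^2 = 4
  bit 4 = 0: r = r^2 mod 29 = 4^2 = 16
  -> B = 16
s = B^a = 16^27 mod 29  (bits of 27 = 11011)
  bit 0 = 1: r = r^2 * 16 mod 29 = 1^2 * 16 = 1*16 = 16
  bit 1 = 1: r = r^2 * 16 mod 29 = 16^2 * 16 = 24*16 = 7
  bit 2 = 0: r = r^2 mod 29 = 7^2 = 20
  bit 3 = 1: r = r^2 * 16 mod 29 = 20^2 * 16 = 23*16 = 20
  bit 4 = 1: r = r^2 * 16 mod 29 = 20^2 * 16 = 23*16 = 20
  -> s = B^a = 20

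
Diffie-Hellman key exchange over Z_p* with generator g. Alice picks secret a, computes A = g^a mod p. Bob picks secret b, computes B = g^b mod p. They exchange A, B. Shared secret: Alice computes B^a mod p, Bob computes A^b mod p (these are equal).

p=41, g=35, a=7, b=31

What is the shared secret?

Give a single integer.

Answer: 15

Derivation:
A = 35^7 mod 41  (bits of 7 = 111)
  bit 0 = 1: r = r^2 * 35 mod 41 = 1^2 * 35 = 1*35 = 35
  bit 1 = 1: r = r^2 * 35 mod 41 = 35^2 * 35 = 36*35 = 30
  bit 2 = 1: r = r^2 * 35 mod 41 = 30^2 * 35 = 39*35 = 12
  -> A = 12
B = 35^31 mod 41  (bits of 31 = 11111)
  bit 0 = 1: r = r^2 * 35 mod 41 = 1^2 * 35 = 1*35 = 35
  bit 1 = 1: r = r^2 * 35 mod 41 = 35^2 * 35 = 36*35 = 30
  bit 2 = 1: r = r^2 * 35 mod 41 = 30^2 * 35 = 39*35 = 12
  bit 3 = 1: r = r^2 * 35 mod 41 = 12^2 * 35 = 21*35 = 38
  bit 4 = 1: r = r^2 * 35 mod 41 = 38^2 * 35 = 9*35 = 28
  -> B = 28
s = B^a = 28^7 mod 41  (bits of 7 = 111)
  bit 0 = 1: r = r^2 * 28 mod 41 = 1^2 * 28 = 1*28 = 28
  bit 1 = 1: r = r^2 * 28 mod 41 = 28^2 * 28 = 5*28 = 17
  bit 2 = 1: r = r^2 * 28 mod 41 = 17^2 * 28 = 2*28 = 15
  -> s = B^a = 15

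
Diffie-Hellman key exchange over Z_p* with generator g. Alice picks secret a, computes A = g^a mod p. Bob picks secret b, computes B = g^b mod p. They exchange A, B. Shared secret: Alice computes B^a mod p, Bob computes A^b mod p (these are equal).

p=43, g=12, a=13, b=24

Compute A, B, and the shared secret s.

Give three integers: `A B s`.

Answer: 3 35 16

Derivation:
A = 12^13 mod 43  (bits of 13 = 1101)
  bit 0 = 1: r = r^2 * 12 mod 43 = 1^2 * 12 = 1*12 = 12
  bit 1 = 1: r = r^2 * 12 mod 43 = 12^2 * 12 = 15*12 = 8
  bit 2 = 0: r = r^2 mod 43 = 8^2 = 21
  bit 3 = 1: r = r^2 * 12 mod 43 = 21^2 * 12 = 11*12 = 3
  -> A = 3
B = 12^24 mod 43  (bits of 24 = 11000)
  bit 0 = 1: r = r^2 * 12 mod 43 = 1^2 * 12 = 1*12 = 12
  bit 1 = 1: r = r^2 * 12 mod 43 = 12^2 * 12 = 15*12 = 8
  bit 2 = 0: r = r^2 mod 43 = 8^2 = 21
  bit 3 = 0: r = r^2 mod 43 = 21^2 = 11
  bit 4 = 0: r = r^2 mod 43 = 11^2 = 35
  -> B = 35
s = B^a = 35^13 mod 43  (bits of 13 = 1101)
  bit 0 = 1: r = r^2 * 35 mod 43 = 1^2 * 35 = 1*35 = 35
  bit 1 = 1: r = r^2 * 35 mod 43 = 35^2 * 35 = 21*35 = 4
  bit 2 = 0: r = r^2 mod 43 = 4^2 = 16
  bit 3 = 1: r = r^2 * 35 mod 43 = 16^2 * 35 = 41*35 = 16
  -> s = B^a = 16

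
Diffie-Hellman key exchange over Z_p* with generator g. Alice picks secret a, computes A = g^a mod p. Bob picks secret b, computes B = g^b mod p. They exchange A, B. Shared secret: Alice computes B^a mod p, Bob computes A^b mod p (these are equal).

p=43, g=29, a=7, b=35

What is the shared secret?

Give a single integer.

Answer: 37

Derivation:
A = 29^7 mod 43  (bits of 7 = 111)
  bit 0 = 1: r = r^2 * 29 mod 43 = 1^2 * 29 = 1*29 = 29
  bit 1 = 1: r = r^2 * 29 mod 43 = 29^2 * 29 = 24*29 = 8
  bit 2 = 1: r = r^2 * 29 mod 43 = 8^2 * 29 = 21*29 = 7
  -> A = 7
B = 29^35 mod 43  (bits of 35 = 100011)
  bit 0 = 1: r = r^2 * 29 mod 43 = 1^2 * 29 = 1*29 = 29
  bit 1 = 0: r = r^2 mod 43 = 29^2 = 24
  bit 2 = 0: r = r^2 mod 43 = 24^2 = 17
  bit 3 = 0: r = r^2 mod 43 = 17^2 = 31
  bit 4 = 1: r = r^2 * 29 mod 43 = 31^2 * 29 = 15*29 = 5
  bit 5 = 1: r = r^2 * 29 mod 43 = 5^2 * 29 = 25*29 = 37
  -> B = 37
s = B^a = 37^7 mod 43  (bits of 7 = 111)
  bit 0 = 1: r = r^2 * 37 mod 43 = 1^2 * 37 = 1*37 = 37
  bit 1 = 1: r = r^2 * 37 mod 43 = 37^2 * 37 = 36*37 = 42
  bit 2 = 1: r = r^2 * 37 mod 43 = 42^2 * 37 = 1*37 = 37
  -> s = B^a = 37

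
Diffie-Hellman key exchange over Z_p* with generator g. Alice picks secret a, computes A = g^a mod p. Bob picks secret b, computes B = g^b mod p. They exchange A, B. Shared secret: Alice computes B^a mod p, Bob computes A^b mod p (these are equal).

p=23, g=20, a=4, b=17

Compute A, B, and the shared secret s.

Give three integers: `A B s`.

Answer: 12 7 9

Derivation:
A = 20^4 mod 23  (bits of 4 = 100)
  bit 0 = 1: r = r^2 * 20 mod 23 = 1^2 * 20 = 1*20 = 20
  bit 1 = 0: r = r^2 mod 23 = 20^2 = 9
  bit 2 = 0: r = r^2 mod 23 = 9^2 = 12
  -> A = 12
B = 20^17 mod 23  (bits of 17 = 10001)
  bit 0 = 1: r = r^2 * 20 mod 23 = 1^2 * 20 = 1*20 = 20
  bit 1 = 0: r = r^2 mod 23 = 20^2 = 9
  bit 2 = 0: r = r^2 mod 23 = 9^2 = 12
  bit 3 = 0: r = r^2 mod 23 = 12^2 = 6
  bit 4 = 1: r = r^2 * 20 mod 23 = 6^2 * 20 = 13*20 = 7
  -> B = 7
s = B^a = 7^4 mod 23  (bits of 4 = 100)
  bit 0 = 1: r = r^2 * 7 mod 23 = 1^2 * 7 = 1*7 = 7
  bit 1 = 0: r = r^2 mod 23 = 7^2 = 3
  bit 2 = 0: r = r^2 mod 23 = 3^2 = 9
  -> s = B^a = 9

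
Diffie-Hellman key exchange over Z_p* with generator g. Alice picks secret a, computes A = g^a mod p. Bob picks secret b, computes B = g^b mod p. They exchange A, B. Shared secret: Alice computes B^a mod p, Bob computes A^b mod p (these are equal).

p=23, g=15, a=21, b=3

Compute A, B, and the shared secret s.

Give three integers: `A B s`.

A = 15^21 mod 23  (bits of 21 = 10101)
  bit 0 = 1: r = r^2 * 15 mod 23 = 1^2 * 15 = 1*15 = 15
  bit 1 = 0: r = r^2 mod 23 = 15^2 = 18
  bit 2 = 1: r = r^2 * 15 mod 23 = 18^2 * 15 = 2*15 = 7
  bit 3 = 0: r = r^2 mod 23 = 7^2 = 3
  bit 4 = 1: r = r^2 * 15 mod 23 = 3^2 * 15 = 9*15 = 20
  -> A = 20
B = 15^3 mod 23  (bits of 3 = 11)
  bit 0 = 1: r = r^2 * 15 mod 23 = 1^2 * 15 = 1*15 = 15
  bit 1 = 1: r = r^2 * 15 mod 23 = 15^2 * 15 = 18*15 = 17
  -> B = 17
s = B^a = 17^21 mod 23  (bits of 21 = 10101)
  bit 0 = 1: r = r^2 * 17 mod 23 = 1^2 * 17 = 1*17 = 17
  bit 1 = 0: r = r^2 mod 23 = 17^2 = 13
  bit 2 = 1: r = r^2 * 17 mod 23 = 13^2 * 17 = 8*17 = 21
  bit 3 = 0: r = r^2 mod 23 = 21^2 = 4
  bit 4 = 1: r = r^2 * 17 mod 23 = 4^2 * 17 = 16*17 = 19
  -> s = B^a = 19

Answer: 20 17 19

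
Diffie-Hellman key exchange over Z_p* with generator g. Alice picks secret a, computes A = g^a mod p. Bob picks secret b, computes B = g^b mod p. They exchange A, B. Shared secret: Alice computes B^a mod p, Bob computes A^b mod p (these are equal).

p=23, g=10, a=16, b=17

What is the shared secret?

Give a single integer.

A = 10^16 mod 23  (bits of 16 = 10000)
  bit 0 = 1: r = r^2 * 10 mod 23 = 1^2 * 10 = 1*10 = 10
  bit 1 = 0: r = r^2 mod 23 = 10^2 = 8
  bit 2 = 0: r = r^2 mod 23 = 8^2 = 18
  bit 3 = 0: r = r^2 mod 23 = 18^2 = 2
  bit 4 = 0: r = r^2 mod 23 = 2^2 = 4
  -> A = 4
B = 10^17 mod 23  (bits of 17 = 10001)
  bit 0 = 1: r = r^2 * 10 mod 23 = 1^2 * 10 = 1*10 = 10
  bit 1 = 0: r = r^2 mod 23 = 10^2 = 8
  bit 2 = 0: r = r^2 mod 23 = 8^2 = 18
  bit 3 = 0: r = r^2 mod 23 = 18^2 = 2
  bit 4 = 1: r = r^2 * 10 mod 23 = 2^2 * 10 = 4*10 = 17
  -> B = 17
s = B^a = 17^16 mod 23  (bits of 16 = 10000)
  bit 0 = 1: r = r^2 * 17 mod 23 = 1^2 * 17 = 1*17 = 17
  bit 1 = 0: r = r^2 mod 23 = 17^2 = 13
  bit 2 = 0: r = r^2 mod 23 = 13^2 = 8
  bit 3 = 0: r = r^2 mod 23 = 8^2 = 18
  bit 4 = 0: r = r^2 mod 23 = 18^2 = 2
  -> s = B^a = 2

Answer: 2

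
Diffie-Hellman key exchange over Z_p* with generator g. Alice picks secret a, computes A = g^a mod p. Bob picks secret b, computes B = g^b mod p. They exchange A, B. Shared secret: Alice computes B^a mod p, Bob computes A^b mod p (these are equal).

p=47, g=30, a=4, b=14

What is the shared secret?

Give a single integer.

A = 30^4 mod 47  (bits of 4 = 100)
  bit 0 = 1: r = r^2 * 30 mod 47 = 1^2 * 30 = 1*30 = 30
  bit 1 = 0: r = r^2 mod 47 = 30^2 = 7
  bit 2 = 0: r = r^2 mod 47 = 7^2 = 2
  -> A = 2
B = 30^14 mod 47  (bits of 14 = 1110)
  bit 0 = 1: r = r^2 * 30 mod 47 = 1^2 * 30 = 1*30 = 30
  bit 1 = 1: r = r^2 * 30 mod 47 = 30^2 * 30 = 7*30 = 22
  bit 2 = 1: r = r^2 * 30 mod 47 = 22^2 * 30 = 14*30 = 44
  bit 3 = 0: r = r^2 mod 47 = 44^2 = 9
  -> B = 9
s = B^a = 9^4 mod 47  (bits of 4 = 100)
  bit 0 = 1: r = r^2 * 9 mod 47 = 1^2 * 9 = 1*9 = 9
  bit 1 = 0: r = r^2 mod 47 = 9^2 = 34
  bit 2 = 0: r = r^2 mod 47 = 34^2 = 28
  -> s = B^a = 28

Answer: 28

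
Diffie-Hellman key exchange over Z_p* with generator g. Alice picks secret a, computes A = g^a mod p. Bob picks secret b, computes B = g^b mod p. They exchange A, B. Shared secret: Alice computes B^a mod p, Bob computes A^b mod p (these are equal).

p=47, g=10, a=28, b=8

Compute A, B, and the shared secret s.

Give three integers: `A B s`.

A = 10^28 mod 47  (bits of 28 = 11100)
  bit 0 = 1: r = r^2 * 10 mod 47 = 1^2 * 10 = 1*10 = 10
  bit 1 = 1: r = r^2 * 10 mod 47 = 10^2 * 10 = 6*10 = 13
  bit 2 = 1: r = r^2 * 10 mod 47 = 13^2 * 10 = 28*10 = 45
  bit 3 = 0: r = r^2 mod 47 = 45^2 = 4
  bit 4 = 0: r = r^2 mod 47 = 4^2 = 16
  -> A = 16
B = 10^8 mod 47  (bits of 8 = 1000)
  bit 0 = 1: r = r^2 * 10 mod 47 = 1^2 * 10 = 1*10 = 10
  bit 1 = 0: r = r^2 mod 47 = 10^2 = 6
  bit 2 = 0: r = r^2 mod 47 = 6^2 = 36
  bit 3 = 0: r = r^2 mod 47 = 36^2 = 27
  -> B = 27
s = B^a = 27^28 mod 47  (bits of 28 = 11100)
  bit 0 = 1: r = r^2 * 27 mod 47 = 1^2 * 27 = 1*27 = 27
  bit 1 = 1: r = r^2 * 27 mod 47 = 27^2 * 27 = 24*27 = 37
  bit 2 = 1: r = r^2 * 27 mod 47 = 37^2 * 27 = 6*27 = 21
  bit 3 = 0: r = r^2 mod 47 = 21^2 = 18
  bit 4 = 0: r = r^2 mod 47 = 18^2 = 42
  -> s = B^a = 42

Answer: 16 27 42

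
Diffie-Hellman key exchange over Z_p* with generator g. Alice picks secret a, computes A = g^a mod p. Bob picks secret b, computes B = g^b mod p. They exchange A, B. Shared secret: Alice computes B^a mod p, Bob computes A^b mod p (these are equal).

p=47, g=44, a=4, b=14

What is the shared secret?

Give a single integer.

Answer: 17

Derivation:
A = 44^4 mod 47  (bits of 4 = 100)
  bit 0 = 1: r = r^2 * 44 mod 47 = 1^2 * 44 = 1*44 = 44
  bit 1 = 0: r = r^2 mod 47 = 44^2 = 9
  bit 2 = 0: r = r^2 mod 47 = 9^2 = 34
  -> A = 34
B = 44^14 mod 47  (bits of 14 = 1110)
  bit 0 = 1: r = r^2 * 44 mod 47 = 1^2 * 44 = 1*44 = 44
  bit 1 = 1: r = r^2 * 44 mod 47 = 44^2 * 44 = 9*44 = 20
  bit 2 = 1: r = r^2 * 44 mod 47 = 20^2 * 44 = 24*44 = 22
  bit 3 = 0: r = r^2 mod 47 = 22^2 = 14
  -> B = 14
s = B^a = 14^4 mod 47  (bits of 4 = 100)
  bit 0 = 1: r = r^2 * 14 mod 47 = 1^2 * 14 = 1*14 = 14
  bit 1 = 0: r = r^2 mod 47 = 14^2 = 8
  bit 2 = 0: r = r^2 mod 47 = 8^2 = 17
  -> s = B^a = 17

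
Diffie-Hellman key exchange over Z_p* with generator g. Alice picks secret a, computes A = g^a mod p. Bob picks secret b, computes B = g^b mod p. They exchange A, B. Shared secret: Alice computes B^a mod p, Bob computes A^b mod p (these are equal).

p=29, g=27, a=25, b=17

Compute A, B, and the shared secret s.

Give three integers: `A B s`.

A = 27^25 mod 29  (bits of 25 = 11001)
  bit 0 = 1: r = r^2 * 27 mod 29 = 1^2 * 27 = 1*27 = 27
  bit 1 = 1: r = r^2 * 27 mod 29 = 27^2 * 27 = 4*27 = 21
  bit 2 = 0: r = r^2 mod 29 = 21^2 = 6
  bit 3 = 0: r = r^2 mod 29 = 6^2 = 7
  bit 4 = 1: r = r^2 * 27 mod 29 = 7^2 * 27 = 20*27 = 18
  -> A = 18
B = 27^17 mod 29  (bits of 17 = 10001)
  bit 0 = 1: r = r^2 * 27 mod 29 = 1^2 * 27 = 1*27 = 27
  bit 1 = 0: r = r^2 mod 29 = 27^2 = 4
  bit 2 = 0: r = r^2 mod 29 = 4^2 = 16
  bit 3 = 0: r = r^2 mod 29 = 16^2 = 24
  bit 4 = 1: r = r^2 * 27 mod 29 = 24^2 * 27 = 25*27 = 8
  -> B = 8
s = B^a = 8^25 mod 29  (bits of 25 = 11001)
  bit 0 = 1: r = r^2 * 8 mod 29 = 1^2 * 8 = 1*8 = 8
  bit 1 = 1: r = r^2 * 8 mod 29 = 8^2 * 8 = 6*8 = 19
  bit 2 = 0: r = r^2 mod 29 = 19^2 = 13
  bit 3 = 0: r = r^2 mod 29 = 13^2 = 24
  bit 4 = 1: r = r^2 * 8 mod 29 = 24^2 * 8 = 25*8 = 26
  -> s = B^a = 26

Answer: 18 8 26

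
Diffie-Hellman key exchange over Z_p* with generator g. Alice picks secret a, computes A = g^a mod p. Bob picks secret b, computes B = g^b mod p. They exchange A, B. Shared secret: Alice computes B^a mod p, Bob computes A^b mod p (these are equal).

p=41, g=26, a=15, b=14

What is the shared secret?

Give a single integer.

A = 26^15 mod 41  (bits of 15 = 1111)
  bit 0 = 1: r = r^2 * 26 mod 41 = 1^2 * 26 = 1*26 = 26
  bit 1 = 1: r = r^2 * 26 mod 41 = 26^2 * 26 = 20*26 = 28
  bit 2 = 1: r = r^2 * 26 mod 41 = 28^2 * 26 = 5*26 = 7
  bit 3 = 1: r = r^2 * 26 mod 41 = 7^2 * 26 = 8*26 = 3
  -> A = 3
B = 26^14 mod 41  (bits of 14 = 1110)
  bit 0 = 1: r = r^2 * 26 mod 41 = 1^2 * 26 = 1*26 = 26
  bit 1 = 1: r = r^2 * 26 mod 41 = 26^2 * 26 = 20*26 = 28
  bit 2 = 1: r = r^2 * 26 mod 41 = 28^2 * 26 = 5*26 = 7
  bit 3 = 0: r = r^2 mod 41 = 7^2 = 8
  -> B = 8
s = B^a = 8^15 mod 41  (bits of 15 = 1111)
  bit 0 = 1: r = r^2 * 8 mod 41 = 1^2 * 8 = 1*8 = 8
  bit 1 = 1: r = r^2 * 8 mod 41 = 8^2 * 8 = 23*8 = 20
  bit 2 = 1: r = r^2 * 8 mod 41 = 20^2 * 8 = 31*8 = 2
  bit 3 = 1: r = r^2 * 8 mod 41 = 2^2 * 8 = 4*8 = 32
  -> s = B^a = 32

Answer: 32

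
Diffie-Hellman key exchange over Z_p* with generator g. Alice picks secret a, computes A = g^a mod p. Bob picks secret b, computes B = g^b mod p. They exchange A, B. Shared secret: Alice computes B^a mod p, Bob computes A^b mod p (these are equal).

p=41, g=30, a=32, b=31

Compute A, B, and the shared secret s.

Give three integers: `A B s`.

Answer: 18 17 18

Derivation:
A = 30^32 mod 41  (bits of 32 = 100000)
  bit 0 = 1: r = r^2 * 30 mod 41 = 1^2 * 30 = 1*30 = 30
  bit 1 = 0: r = r^2 mod 41 = 30^2 = 39
  bit 2 = 0: r = r^2 mod 41 = 39^2 = 4
  bit 3 = 0: r = r^2 mod 41 = 4^2 = 16
  bit 4 = 0: r = r^2 mod 41 = 16^2 = 10
  bit 5 = 0: r = r^2 mod 41 = 10^2 = 18
  -> A = 18
B = 30^31 mod 41  (bits of 31 = 11111)
  bit 0 = 1: r = r^2 * 30 mod 41 = 1^2 * 30 = 1*30 = 30
  bit 1 = 1: r = r^2 * 30 mod 41 = 30^2 * 30 = 39*30 = 22
  bit 2 = 1: r = r^2 * 30 mod 41 = 22^2 * 30 = 33*30 = 6
  bit 3 = 1: r = r^2 * 30 mod 41 = 6^2 * 30 = 36*30 = 14
  bit 4 = 1: r = r^2 * 30 mod 41 = 14^2 * 30 = 32*30 = 17
  -> B = 17
s = B^a = 17^32 mod 41  (bits of 32 = 100000)
  bit 0 = 1: r = r^2 * 17 mod 41 = 1^2 * 17 = 1*17 = 17
  bit 1 = 0: r = r^2 mod 41 = 17^2 = 2
  bit 2 = 0: r = r^2 mod 41 = 2^2 = 4
  bit 3 = 0: r = r^2 mod 41 = 4^2 = 16
  bit 4 = 0: r = r^2 mod 41 = 16^2 = 10
  bit 5 = 0: r = r^2 mod 41 = 10^2 = 18
  -> s = B^a = 18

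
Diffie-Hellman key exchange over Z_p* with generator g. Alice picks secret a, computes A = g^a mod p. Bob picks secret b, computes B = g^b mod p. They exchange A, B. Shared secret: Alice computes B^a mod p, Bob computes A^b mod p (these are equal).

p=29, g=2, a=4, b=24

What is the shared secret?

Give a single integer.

Answer: 7

Derivation:
A = 2^4 mod 29  (bits of 4 = 100)
  bit 0 = 1: r = r^2 * 2 mod 29 = 1^2 * 2 = 1*2 = 2
  bit 1 = 0: r = r^2 mod 29 = 2^2 = 4
  bit 2 = 0: r = r^2 mod 29 = 4^2 = 16
  -> A = 16
B = 2^24 mod 29  (bits of 24 = 11000)
  bit 0 = 1: r = r^2 * 2 mod 29 = 1^2 * 2 = 1*2 = 2
  bit 1 = 1: r = r^2 * 2 mod 29 = 2^2 * 2 = 4*2 = 8
  bit 2 = 0: r = r^2 mod 29 = 8^2 = 6
  bit 3 = 0: r = r^2 mod 29 = 6^2 = 7
  bit 4 = 0: r = r^2 mod 29 = 7^2 = 20
  -> B = 20
s = B^a = 20^4 mod 29  (bits of 4 = 100)
  bit 0 = 1: r = r^2 * 20 mod 29 = 1^2 * 20 = 1*20 = 20
  bit 1 = 0: r = r^2 mod 29 = 20^2 = 23
  bit 2 = 0: r = r^2 mod 29 = 23^2 = 7
  -> s = B^a = 7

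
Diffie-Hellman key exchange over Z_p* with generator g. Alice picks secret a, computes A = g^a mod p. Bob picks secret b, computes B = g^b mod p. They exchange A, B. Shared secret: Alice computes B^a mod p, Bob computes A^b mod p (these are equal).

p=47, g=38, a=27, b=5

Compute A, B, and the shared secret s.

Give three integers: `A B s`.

Answer: 19 30 45

Derivation:
A = 38^27 mod 47  (bits of 27 = 11011)
  bit 0 = 1: r = r^2 * 38 mod 47 = 1^2 * 38 = 1*38 = 38
  bit 1 = 1: r = r^2 * 38 mod 47 = 38^2 * 38 = 34*38 = 23
  bit 2 = 0: r = r^2 mod 47 = 23^2 = 12
  bit 3 = 1: r = r^2 * 38 mod 47 = 12^2 * 38 = 3*38 = 20
  bit 4 = 1: r = r^2 * 38 mod 47 = 20^2 * 38 = 24*38 = 19
  -> A = 19
B = 38^5 mod 47  (bits of 5 = 101)
  bit 0 = 1: r = r^2 * 38 mod 47 = 1^2 * 38 = 1*38 = 38
  bit 1 = 0: r = r^2 mod 47 = 38^2 = 34
  bit 2 = 1: r = r^2 * 38 mod 47 = 34^2 * 38 = 28*38 = 30
  -> B = 30
s = B^a = 30^27 mod 47  (bits of 27 = 11011)
  bit 0 = 1: r = r^2 * 30 mod 47 = 1^2 * 30 = 1*30 = 30
  bit 1 = 1: r = r^2 * 30 mod 47 = 30^2 * 30 = 7*30 = 22
  bit 2 = 0: r = r^2 mod 47 = 22^2 = 14
  bit 3 = 1: r = r^2 * 30 mod 47 = 14^2 * 30 = 8*30 = 5
  bit 4 = 1: r = r^2 * 30 mod 47 = 5^2 * 30 = 25*30 = 45
  -> s = B^a = 45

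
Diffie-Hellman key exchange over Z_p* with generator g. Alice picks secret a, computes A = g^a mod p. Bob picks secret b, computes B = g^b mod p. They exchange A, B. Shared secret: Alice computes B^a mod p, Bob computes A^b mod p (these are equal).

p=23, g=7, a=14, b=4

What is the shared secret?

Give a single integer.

A = 7^14 mod 23  (bits of 14 = 1110)
  bit 0 = 1: r = r^2 * 7 mod 23 = 1^2 * 7 = 1*7 = 7
  bit 1 = 1: r = r^2 * 7 mod 23 = 7^2 * 7 = 3*7 = 21
  bit 2 = 1: r = r^2 * 7 mod 23 = 21^2 * 7 = 4*7 = 5
  bit 3 = 0: r = r^2 mod 23 = 5^2 = 2
  -> A = 2
B = 7^4 mod 23  (bits of 4 = 100)
  bit 0 = 1: r = r^2 * 7 mod 23 = 1^2 * 7 = 1*7 = 7
  bit 1 = 0: r = r^2 mod 23 = 7^2 = 3
  bit 2 = 0: r = r^2 mod 23 = 3^2 = 9
  -> B = 9
s = B^a = 9^14 mod 23  (bits of 14 = 1110)
  bit 0 = 1: r = r^2 * 9 mod 23 = 1^2 * 9 = 1*9 = 9
  bit 1 = 1: r = r^2 * 9 mod 23 = 9^2 * 9 = 12*9 = 16
  bit 2 = 1: r = r^2 * 9 mod 23 = 16^2 * 9 = 3*9 = 4
  bit 3 = 0: r = r^2 mod 23 = 4^2 = 16
  -> s = B^a = 16

Answer: 16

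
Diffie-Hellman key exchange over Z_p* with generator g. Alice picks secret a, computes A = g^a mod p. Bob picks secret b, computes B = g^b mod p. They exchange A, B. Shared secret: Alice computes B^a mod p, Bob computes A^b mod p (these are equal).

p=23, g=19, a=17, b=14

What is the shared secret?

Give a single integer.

A = 19^17 mod 23  (bits of 17 = 10001)
  bit 0 = 1: r = r^2 * 19 mod 23 = 1^2 * 19 = 1*19 = 19
  bit 1 = 0: r = r^2 mod 23 = 19^2 = 16
  bit 2 = 0: r = r^2 mod 23 = 16^2 = 3
  bit 3 = 0: r = r^2 mod 23 = 3^2 = 9
  bit 4 = 1: r = r^2 * 19 mod 23 = 9^2 * 19 = 12*19 = 21
  -> A = 21
B = 19^14 mod 23  (bits of 14 = 1110)
  bit 0 = 1: r = r^2 * 19 mod 23 = 1^2 * 19 = 1*19 = 19
  bit 1 = 1: r = r^2 * 19 mod 23 = 19^2 * 19 = 16*19 = 5
  bit 2 = 1: r = r^2 * 19 mod 23 = 5^2 * 19 = 2*19 = 15
  bit 3 = 0: r = r^2 mod 23 = 15^2 = 18
  -> B = 18
s = B^a = 18^17 mod 23  (bits of 17 = 10001)
  bit 0 = 1: r = r^2 * 18 mod 23 = 1^2 * 18 = 1*18 = 18
  bit 1 = 0: r = r^2 mod 23 = 18^2 = 2
  bit 2 = 0: r = r^2 mod 23 = 2^2 = 4
  bit 3 = 0: r = r^2 mod 23 = 4^2 = 16
  bit 4 = 1: r = r^2 * 18 mod 23 = 16^2 * 18 = 3*18 = 8
  -> s = B^a = 8

Answer: 8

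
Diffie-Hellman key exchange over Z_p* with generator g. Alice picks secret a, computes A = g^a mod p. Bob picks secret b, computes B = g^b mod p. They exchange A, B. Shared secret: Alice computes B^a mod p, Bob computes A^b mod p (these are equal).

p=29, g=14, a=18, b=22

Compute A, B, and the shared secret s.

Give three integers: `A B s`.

Answer: 9 6 20

Derivation:
A = 14^18 mod 29  (bits of 18 = 10010)
  bit 0 = 1: r = r^2 * 14 mod 29 = 1^2 * 14 = 1*14 = 14
  bit 1 = 0: r = r^2 mod 29 = 14^2 = 22
  bit 2 = 0: r = r^2 mod 29 = 22^2 = 20
  bit 3 = 1: r = r^2 * 14 mod 29 = 20^2 * 14 = 23*14 = 3
  bit 4 = 0: r = r^2 mod 29 = 3^2 = 9
  -> A = 9
B = 14^22 mod 29  (bits of 22 = 10110)
  bit 0 = 1: r = r^2 * 14 mod 29 = 1^2 * 14 = 1*14 = 14
  bit 1 = 0: r = r^2 mod 29 = 14^2 = 22
  bit 2 = 1: r = r^2 * 14 mod 29 = 22^2 * 14 = 20*14 = 19
  bit 3 = 1: r = r^2 * 14 mod 29 = 19^2 * 14 = 13*14 = 8
  bit 4 = 0: r = r^2 mod 29 = 8^2 = 6
  -> B = 6
s = B^a = 6^18 mod 29  (bits of 18 = 10010)
  bit 0 = 1: r = r^2 * 6 mod 29 = 1^2 * 6 = 1*6 = 6
  bit 1 = 0: r = r^2 mod 29 = 6^2 = 7
  bit 2 = 0: r = r^2 mod 29 = 7^2 = 20
  bit 3 = 1: r = r^2 * 6 mod 29 = 20^2 * 6 = 23*6 = 22
  bit 4 = 0: r = r^2 mod 29 = 22^2 = 20
  -> s = B^a = 20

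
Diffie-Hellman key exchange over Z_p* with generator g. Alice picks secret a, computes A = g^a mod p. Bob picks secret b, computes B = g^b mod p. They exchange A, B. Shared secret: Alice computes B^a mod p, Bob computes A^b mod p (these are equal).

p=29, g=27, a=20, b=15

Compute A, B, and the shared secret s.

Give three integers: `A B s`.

Answer: 23 2 23

Derivation:
A = 27^20 mod 29  (bits of 20 = 10100)
  bit 0 = 1: r = r^2 * 27 mod 29 = 1^2 * 27 = 1*27 = 27
  bit 1 = 0: r = r^2 mod 29 = 27^2 = 4
  bit 2 = 1: r = r^2 * 27 mod 29 = 4^2 * 27 = 16*27 = 26
  bit 3 = 0: r = r^2 mod 29 = 26^2 = 9
  bit 4 = 0: r = r^2 mod 29 = 9^2 = 23
  -> A = 23
B = 27^15 mod 29  (bits of 15 = 1111)
  bit 0 = 1: r = r^2 * 27 mod 29 = 1^2 * 27 = 1*27 = 27
  bit 1 = 1: r = r^2 * 27 mod 29 = 27^2 * 27 = 4*27 = 21
  bit 2 = 1: r = r^2 * 27 mod 29 = 21^2 * 27 = 6*27 = 17
  bit 3 = 1: r = r^2 * 27 mod 29 = 17^2 * 27 = 28*27 = 2
  -> B = 2
s = B^a = 2^20 mod 29  (bits of 20 = 10100)
  bit 0 = 1: r = r^2 * 2 mod 29 = 1^2 * 2 = 1*2 = 2
  bit 1 = 0: r = r^2 mod 29 = 2^2 = 4
  bit 2 = 1: r = r^2 * 2 mod 29 = 4^2 * 2 = 16*2 = 3
  bit 3 = 0: r = r^2 mod 29 = 3^2 = 9
  bit 4 = 0: r = r^2 mod 29 = 9^2 = 23
  -> s = B^a = 23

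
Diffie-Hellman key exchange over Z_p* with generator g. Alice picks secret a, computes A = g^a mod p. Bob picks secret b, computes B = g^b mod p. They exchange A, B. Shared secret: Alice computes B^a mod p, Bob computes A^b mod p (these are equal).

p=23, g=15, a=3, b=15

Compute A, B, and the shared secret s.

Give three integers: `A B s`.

A = 15^3 mod 23  (bits of 3 = 11)
  bit 0 = 1: r = r^2 * 15 mod 23 = 1^2 * 15 = 1*15 = 15
  bit 1 = 1: r = r^2 * 15 mod 23 = 15^2 * 15 = 18*15 = 17
  -> A = 17
B = 15^15 mod 23  (bits of 15 = 1111)
  bit 0 = 1: r = r^2 * 15 mod 23 = 1^2 * 15 = 1*15 = 15
  bit 1 = 1: r = r^2 * 15 mod 23 = 15^2 * 15 = 18*15 = 17
  bit 2 = 1: r = r^2 * 15 mod 23 = 17^2 * 15 = 13*15 = 11
  bit 3 = 1: r = r^2 * 15 mod 23 = 11^2 * 15 = 6*15 = 21
  -> B = 21
s = B^a = 21^3 mod 23  (bits of 3 = 11)
  bit 0 = 1: r = r^2 * 21 mod 23 = 1^2 * 21 = 1*21 = 21
  bit 1 = 1: r = r^2 * 21 mod 23 = 21^2 * 21 = 4*21 = 15
  -> s = B^a = 15

Answer: 17 21 15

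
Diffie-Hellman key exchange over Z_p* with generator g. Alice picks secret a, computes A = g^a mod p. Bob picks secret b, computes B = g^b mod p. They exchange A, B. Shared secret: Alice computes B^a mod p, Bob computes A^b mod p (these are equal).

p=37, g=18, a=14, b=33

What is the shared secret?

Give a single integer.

A = 18^14 mod 37  (bits of 14 = 1110)
  bit 0 = 1: r = r^2 * 18 mod 37 = 1^2 * 18 = 1*18 = 18
  bit 1 = 1: r = r^2 * 18 mod 37 = 18^2 * 18 = 28*18 = 23
  bit 2 = 1: r = r^2 * 18 mod 37 = 23^2 * 18 = 11*18 = 13
  bit 3 = 0: r = r^2 mod 37 = 13^2 = 21
  -> A = 21
B = 18^33 mod 37  (bits of 33 = 100001)
  bit 0 = 1: r = r^2 * 18 mod 37 = 1^2 * 18 = 1*18 = 18
  bit 1 = 0: r = r^2 mod 37 = 18^2 = 28
  bit 2 = 0: r = r^2 mod 37 = 28^2 = 7
  bit 3 = 0: r = r^2 mod 37 = 7^2 = 12
  bit 4 = 0: r = r^2 mod 37 = 12^2 = 33
  bit 5 = 1: r = r^2 * 18 mod 37 = 33^2 * 18 = 16*18 = 29
  -> B = 29
s = B^a = 29^14 mod 37  (bits of 14 = 1110)
  bit 0 = 1: r = r^2 * 29 mod 37 = 1^2 * 29 = 1*29 = 29
  bit 1 = 1: r = r^2 * 29 mod 37 = 29^2 * 29 = 27*29 = 6
  bit 2 = 1: r = r^2 * 29 mod 37 = 6^2 * 29 = 36*29 = 8
  bit 3 = 0: r = r^2 mod 37 = 8^2 = 27
  -> s = B^a = 27

Answer: 27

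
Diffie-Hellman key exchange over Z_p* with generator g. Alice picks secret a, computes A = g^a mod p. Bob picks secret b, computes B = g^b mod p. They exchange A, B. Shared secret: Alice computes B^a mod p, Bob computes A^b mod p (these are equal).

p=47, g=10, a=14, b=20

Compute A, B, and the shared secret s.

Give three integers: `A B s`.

Answer: 4 18 36

Derivation:
A = 10^14 mod 47  (bits of 14 = 1110)
  bit 0 = 1: r = r^2 * 10 mod 47 = 1^2 * 10 = 1*10 = 10
  bit 1 = 1: r = r^2 * 10 mod 47 = 10^2 * 10 = 6*10 = 13
  bit 2 = 1: r = r^2 * 10 mod 47 = 13^2 * 10 = 28*10 = 45
  bit 3 = 0: r = r^2 mod 47 = 45^2 = 4
  -> A = 4
B = 10^20 mod 47  (bits of 20 = 10100)
  bit 0 = 1: r = r^2 * 10 mod 47 = 1^2 * 10 = 1*10 = 10
  bit 1 = 0: r = r^2 mod 47 = 10^2 = 6
  bit 2 = 1: r = r^2 * 10 mod 47 = 6^2 * 10 = 36*10 = 31
  bit 3 = 0: r = r^2 mod 47 = 31^2 = 21
  bit 4 = 0: r = r^2 mod 47 = 21^2 = 18
  -> B = 18
s = B^a = 18^14 mod 47  (bits of 14 = 1110)
  bit 0 = 1: r = r^2 * 18 mod 47 = 1^2 * 18 = 1*18 = 18
  bit 1 = 1: r = r^2 * 18 mod 47 = 18^2 * 18 = 42*18 = 4
  bit 2 = 1: r = r^2 * 18 mod 47 = 4^2 * 18 = 16*18 = 6
  bit 3 = 0: r = r^2 mod 47 = 6^2 = 36
  -> s = B^a = 36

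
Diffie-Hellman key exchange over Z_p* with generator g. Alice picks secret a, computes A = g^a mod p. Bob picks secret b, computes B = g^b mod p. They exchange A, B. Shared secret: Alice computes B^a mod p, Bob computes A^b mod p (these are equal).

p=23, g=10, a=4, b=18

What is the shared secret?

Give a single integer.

A = 10^4 mod 23  (bits of 4 = 100)
  bit 0 = 1: r = r^2 * 10 mod 23 = 1^2 * 10 = 1*10 = 10
  bit 1 = 0: r = r^2 mod 23 = 10^2 = 8
  bit 2 = 0: r = r^2 mod 23 = 8^2 = 18
  -> A = 18
B = 10^18 mod 23  (bits of 18 = 10010)
  bit 0 = 1: r = r^2 * 10 mod 23 = 1^2 * 10 = 1*10 = 10
  bit 1 = 0: r = r^2 mod 23 = 10^2 = 8
  bit 2 = 0: r = r^2 mod 23 = 8^2 = 18
  bit 3 = 1: r = r^2 * 10 mod 23 = 18^2 * 10 = 2*10 = 20
  bit 4 = 0: r = r^2 mod 23 = 20^2 = 9
  -> B = 9
s = B^a = 9^4 mod 23  (bits of 4 = 100)
  bit 0 = 1: r = r^2 * 9 mod 23 = 1^2 * 9 = 1*9 = 9
  bit 1 = 0: r = r^2 mod 23 = 9^2 = 12
  bit 2 = 0: r = r^2 mod 23 = 12^2 = 6
  -> s = B^a = 6

Answer: 6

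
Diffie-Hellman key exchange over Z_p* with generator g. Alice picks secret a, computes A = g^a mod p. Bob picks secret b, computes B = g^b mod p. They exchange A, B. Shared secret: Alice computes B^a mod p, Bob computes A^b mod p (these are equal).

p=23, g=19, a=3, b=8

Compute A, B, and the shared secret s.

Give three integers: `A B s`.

Answer: 5 9 16

Derivation:
A = 19^3 mod 23  (bits of 3 = 11)
  bit 0 = 1: r = r^2 * 19 mod 23 = 1^2 * 19 = 1*19 = 19
  bit 1 = 1: r = r^2 * 19 mod 23 = 19^2 * 19 = 16*19 = 5
  -> A = 5
B = 19^8 mod 23  (bits of 8 = 1000)
  bit 0 = 1: r = r^2 * 19 mod 23 = 1^2 * 19 = 1*19 = 19
  bit 1 = 0: r = r^2 mod 23 = 19^2 = 16
  bit 2 = 0: r = r^2 mod 23 = 16^2 = 3
  bit 3 = 0: r = r^2 mod 23 = 3^2 = 9
  -> B = 9
s = B^a = 9^3 mod 23  (bits of 3 = 11)
  bit 0 = 1: r = r^2 * 9 mod 23 = 1^2 * 9 = 1*9 = 9
  bit 1 = 1: r = r^2 * 9 mod 23 = 9^2 * 9 = 12*9 = 16
  -> s = B^a = 16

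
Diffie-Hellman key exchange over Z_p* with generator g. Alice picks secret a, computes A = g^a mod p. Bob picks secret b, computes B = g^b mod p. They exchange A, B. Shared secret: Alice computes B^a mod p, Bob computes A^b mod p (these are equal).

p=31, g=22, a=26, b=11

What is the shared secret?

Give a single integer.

Answer: 9

Derivation:
A = 22^26 mod 31  (bits of 26 = 11010)
  bit 0 = 1: r = r^2 * 22 mod 31 = 1^2 * 22 = 1*22 = 22
  bit 1 = 1: r = r^2 * 22 mod 31 = 22^2 * 22 = 19*22 = 15
  bit 2 = 0: r = r^2 mod 31 = 15^2 = 8
  bit 3 = 1: r = r^2 * 22 mod 31 = 8^2 * 22 = 2*22 = 13
  bit 4 = 0: r = r^2 mod 31 = 13^2 = 14
  -> A = 14
B = 22^11 mod 31  (bits of 11 = 1011)
  bit 0 = 1: r = r^2 * 22 mod 31 = 1^2 * 22 = 1*22 = 22
  bit 1 = 0: r = r^2 mod 31 = 22^2 = 19
  bit 2 = 1: r = r^2 * 22 mod 31 = 19^2 * 22 = 20*22 = 6
  bit 3 = 1: r = r^2 * 22 mod 31 = 6^2 * 22 = 5*22 = 17
  -> B = 17
s = B^a = 17^26 mod 31  (bits of 26 = 11010)
  bit 0 = 1: r = r^2 * 17 mod 31 = 1^2 * 17 = 1*17 = 17
  bit 1 = 1: r = r^2 * 17 mod 31 = 17^2 * 17 = 10*17 = 15
  bit 2 = 0: r = r^2 mod 31 = 15^2 = 8
  bit 3 = 1: r = r^2 * 17 mod 31 = 8^2 * 17 = 2*17 = 3
  bit 4 = 0: r = r^2 mod 31 = 3^2 = 9
  -> s = B^a = 9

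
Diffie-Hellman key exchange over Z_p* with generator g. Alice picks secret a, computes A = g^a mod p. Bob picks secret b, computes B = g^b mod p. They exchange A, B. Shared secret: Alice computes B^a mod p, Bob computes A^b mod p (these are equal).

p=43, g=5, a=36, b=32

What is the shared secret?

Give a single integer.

Answer: 11

Derivation:
A = 5^36 mod 43  (bits of 36 = 100100)
  bit 0 = 1: r = r^2 * 5 mod 43 = 1^2 * 5 = 1*5 = 5
  bit 1 = 0: r = r^2 mod 43 = 5^2 = 25
  bit 2 = 0: r = r^2 mod 43 = 25^2 = 23
  bit 3 = 1: r = r^2 * 5 mod 43 = 23^2 * 5 = 13*5 = 22
  bit 4 = 0: r = r^2 mod 43 = 22^2 = 11
  bit 5 = 0: r = r^2 mod 43 = 11^2 = 35
  -> A = 35
B = 5^32 mod 43  (bits of 32 = 100000)
  bit 0 = 1: r = r^2 * 5 mod 43 = 1^2 * 5 = 1*5 = 5
  bit 1 = 0: r = r^2 mod 43 = 5^2 = 25
  bit 2 = 0: r = r^2 mod 43 = 25^2 = 23
  bit 3 = 0: r = r^2 mod 43 = 23^2 = 13
  bit 4 = 0: r = r^2 mod 43 = 13^2 = 40
  bit 5 = 0: r = r^2 mod 43 = 40^2 = 9
  -> B = 9
s = B^a = 9^36 mod 43  (bits of 36 = 100100)
  bit 0 = 1: r = r^2 * 9 mod 43 = 1^2 * 9 = 1*9 = 9
  bit 1 = 0: r = r^2 mod 43 = 9^2 = 38
  bit 2 = 0: r = r^2 mod 43 = 38^2 = 25
  bit 3 = 1: r = r^2 * 9 mod 43 = 25^2 * 9 = 23*9 = 35
  bit 4 = 0: r = r^2 mod 43 = 35^2 = 21
  bit 5 = 0: r = r^2 mod 43 = 21^2 = 11
  -> s = B^a = 11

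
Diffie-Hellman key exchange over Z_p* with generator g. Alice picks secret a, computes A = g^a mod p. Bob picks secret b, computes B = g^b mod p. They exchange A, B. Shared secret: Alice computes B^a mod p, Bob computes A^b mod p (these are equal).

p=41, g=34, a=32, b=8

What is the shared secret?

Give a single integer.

Answer: 16

Derivation:
A = 34^32 mod 41  (bits of 32 = 100000)
  bit 0 = 1: r = r^2 * 34 mod 41 = 1^2 * 34 = 1*34 = 34
  bit 1 = 0: r = r^2 mod 41 = 34^2 = 8
  bit 2 = 0: r = r^2 mod 41 = 8^2 = 23
  bit 3 = 0: r = r^2 mod 41 = 23^2 = 37
  bit 4 = 0: r = r^2 mod 41 = 37^2 = 16
  bit 5 = 0: r = r^2 mod 41 = 16^2 = 10
  -> A = 10
B = 34^8 mod 41  (bits of 8 = 1000)
  bit 0 = 1: r = r^2 * 34 mod 41 = 1^2 * 34 = 1*34 = 34
  bit 1 = 0: r = r^2 mod 41 = 34^2 = 8
  bit 2 = 0: r = r^2 mod 41 = 8^2 = 23
  bit 3 = 0: r = r^2 mod 41 = 23^2 = 37
  -> B = 37
s = B^a = 37^32 mod 41  (bits of 32 = 100000)
  bit 0 = 1: r = r^2 * 37 mod 41 = 1^2 * 37 = 1*37 = 37
  bit 1 = 0: r = r^2 mod 41 = 37^2 = 16
  bit 2 = 0: r = r^2 mod 41 = 16^2 = 10
  bit 3 = 0: r = r^2 mod 41 = 10^2 = 18
  bit 4 = 0: r = r^2 mod 41 = 18^2 = 37
  bit 5 = 0: r = r^2 mod 41 = 37^2 = 16
  -> s = B^a = 16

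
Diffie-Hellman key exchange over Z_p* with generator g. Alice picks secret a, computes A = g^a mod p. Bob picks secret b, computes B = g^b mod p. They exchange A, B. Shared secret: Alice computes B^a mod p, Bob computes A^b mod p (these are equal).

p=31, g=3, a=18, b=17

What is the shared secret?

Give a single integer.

A = 3^18 mod 31  (bits of 18 = 10010)
  bit 0 = 1: r = r^2 * 3 mod 31 = 1^2 * 3 = 1*3 = 3
  bit 1 = 0: r = r^2 mod 31 = 3^2 = 9
  bit 2 = 0: r = r^2 mod 31 = 9^2 = 19
  bit 3 = 1: r = r^2 * 3 mod 31 = 19^2 * 3 = 20*3 = 29
  bit 4 = 0: r = r^2 mod 31 = 29^2 = 4
  -> A = 4
B = 3^17 mod 31  (bits of 17 = 10001)
  bit 0 = 1: r = r^2 * 3 mod 31 = 1^2 * 3 = 1*3 = 3
  bit 1 = 0: r = r^2 mod 31 = 3^2 = 9
  bit 2 = 0: r = r^2 mod 31 = 9^2 = 19
  bit 3 = 0: r = r^2 mod 31 = 19^2 = 20
  bit 4 = 1: r = r^2 * 3 mod 31 = 20^2 * 3 = 28*3 = 22
  -> B = 22
s = B^a = 22^18 mod 31  (bits of 18 = 10010)
  bit 0 = 1: r = r^2 * 22 mod 31 = 1^2 * 22 = 1*22 = 22
  bit 1 = 0: r = r^2 mod 31 = 22^2 = 19
  bit 2 = 0: r = r^2 mod 31 = 19^2 = 20
  bit 3 = 1: r = r^2 * 22 mod 31 = 20^2 * 22 = 28*22 = 27
  bit 4 = 0: r = r^2 mod 31 = 27^2 = 16
  -> s = B^a = 16

Answer: 16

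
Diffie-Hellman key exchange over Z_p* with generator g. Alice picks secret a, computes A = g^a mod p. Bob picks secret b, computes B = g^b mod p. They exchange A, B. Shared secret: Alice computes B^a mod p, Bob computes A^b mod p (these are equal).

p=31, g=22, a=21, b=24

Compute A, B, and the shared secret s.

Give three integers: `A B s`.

A = 22^21 mod 31  (bits of 21 = 10101)
  bit 0 = 1: r = r^2 * 22 mod 31 = 1^2 * 22 = 1*22 = 22
  bit 1 = 0: r = r^2 mod 31 = 22^2 = 19
  bit 2 = 1: r = r^2 * 22 mod 31 = 19^2 * 22 = 20*22 = 6
  bit 3 = 0: r = r^2 mod 31 = 6^2 = 5
  bit 4 = 1: r = r^2 * 22 mod 31 = 5^2 * 22 = 25*22 = 23
  -> A = 23
B = 22^24 mod 31  (bits of 24 = 11000)
  bit 0 = 1: r = r^2 * 22 mod 31 = 1^2 * 22 = 1*22 = 22
  bit 1 = 1: r = r^2 * 22 mod 31 = 22^2 * 22 = 19*22 = 15
  bit 2 = 0: r = r^2 mod 31 = 15^2 = 8
  bit 3 = 0: r = r^2 mod 31 = 8^2 = 2
  bit 4 = 0: r = r^2 mod 31 = 2^2 = 4
  -> B = 4
s = B^a = 4^21 mod 31  (bits of 21 = 10101)
  bit 0 = 1: r = r^2 * 4 mod 31 = 1^2 * 4 = 1*4 = 4
  bit 1 = 0: r = r^2 mod 31 = 4^2 = 16
  bit 2 = 1: r = r^2 * 4 mod 31 = 16^2 * 4 = 8*4 = 1
  bit 3 = 0: r = r^2 mod 31 = 1^2 = 1
  bit 4 = 1: r = r^2 * 4 mod 31 = 1^2 * 4 = 1*4 = 4
  -> s = B^a = 4

Answer: 23 4 4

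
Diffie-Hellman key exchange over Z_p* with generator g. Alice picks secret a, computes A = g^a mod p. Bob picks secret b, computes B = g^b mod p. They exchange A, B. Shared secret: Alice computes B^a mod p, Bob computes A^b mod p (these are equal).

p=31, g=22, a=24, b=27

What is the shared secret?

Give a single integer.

Answer: 16

Derivation:
A = 22^24 mod 31  (bits of 24 = 11000)
  bit 0 = 1: r = r^2 * 22 mod 31 = 1^2 * 22 = 1*22 = 22
  bit 1 = 1: r = r^2 * 22 mod 31 = 22^2 * 22 = 19*22 = 15
  bit 2 = 0: r = r^2 mod 31 = 15^2 = 8
  bit 3 = 0: r = r^2 mod 31 = 8^2 = 2
  bit 4 = 0: r = r^2 mod 31 = 2^2 = 4
  -> A = 4
B = 22^27 mod 31  (bits of 27 = 11011)
  bit 0 = 1: r = r^2 * 22 mod 31 = 1^2 * 22 = 1*22 = 22
  bit 1 = 1: r = r^2 * 22 mod 31 = 22^2 * 22 = 19*22 = 15
  bit 2 = 0: r = r^2 mod 31 = 15^2 = 8
  bit 3 = 1: r = r^2 * 22 mod 31 = 8^2 * 22 = 2*22 = 13
  bit 4 = 1: r = r^2 * 22 mod 31 = 13^2 * 22 = 14*22 = 29
  -> B = 29
s = B^a = 29^24 mod 31  (bits of 24 = 11000)
  bit 0 = 1: r = r^2 * 29 mod 31 = 1^2 * 29 = 1*29 = 29
  bit 1 = 1: r = r^2 * 29 mod 31 = 29^2 * 29 = 4*29 = 23
  bit 2 = 0: r = r^2 mod 31 = 23^2 = 2
  bit 3 = 0: r = r^2 mod 31 = 2^2 = 4
  bit 4 = 0: r = r^2 mod 31 = 4^2 = 16
  -> s = B^a = 16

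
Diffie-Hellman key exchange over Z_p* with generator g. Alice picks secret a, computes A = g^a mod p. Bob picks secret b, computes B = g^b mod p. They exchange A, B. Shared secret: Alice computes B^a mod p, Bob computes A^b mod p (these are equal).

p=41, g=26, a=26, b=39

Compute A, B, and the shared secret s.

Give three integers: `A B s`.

Answer: 36 30 8

Derivation:
A = 26^26 mod 41  (bits of 26 = 11010)
  bit 0 = 1: r = r^2 * 26 mod 41 = 1^2 * 26 = 1*26 = 26
  bit 1 = 1: r = r^2 * 26 mod 41 = 26^2 * 26 = 20*26 = 28
  bit 2 = 0: r = r^2 mod 41 = 28^2 = 5
  bit 3 = 1: r = r^2 * 26 mod 41 = 5^2 * 26 = 25*26 = 35
  bit 4 = 0: r = r^2 mod 41 = 35^2 = 36
  -> A = 36
B = 26^39 mod 41  (bits of 39 = 100111)
  bit 0 = 1: r = r^2 * 26 mod 41 = 1^2 * 26 = 1*26 = 26
  bit 1 = 0: r = r^2 mod 41 = 26^2 = 20
  bit 2 = 0: r = r^2 mod 41 = 20^2 = 31
  bit 3 = 1: r = r^2 * 26 mod 41 = 31^2 * 26 = 18*26 = 17
  bit 4 = 1: r = r^2 * 26 mod 41 = 17^2 * 26 = 2*26 = 11
  bit 5 = 1: r = r^2 * 26 mod 41 = 11^2 * 26 = 39*26 = 30
  -> B = 30
s = B^a = 30^26 mod 41  (bits of 26 = 11010)
  bit 0 = 1: r = r^2 * 30 mod 41 = 1^2 * 30 = 1*30 = 30
  bit 1 = 1: r = r^2 * 30 mod 41 = 30^2 * 30 = 39*30 = 22
  bit 2 = 0: r = r^2 mod 41 = 22^2 = 33
  bit 3 = 1: r = r^2 * 30 mod 41 = 33^2 * 30 = 23*30 = 34
  bit 4 = 0: r = r^2 mod 41 = 34^2 = 8
  -> s = B^a = 8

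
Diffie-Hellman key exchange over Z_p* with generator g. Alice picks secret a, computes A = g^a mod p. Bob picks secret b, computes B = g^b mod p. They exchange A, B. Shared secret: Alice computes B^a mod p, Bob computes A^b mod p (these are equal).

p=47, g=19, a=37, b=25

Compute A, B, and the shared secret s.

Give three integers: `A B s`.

A = 19^37 mod 47  (bits of 37 = 100101)
  bit 0 = 1: r = r^2 * 19 mod 47 = 1^2 * 19 = 1*19 = 19
  bit 1 = 0: r = r^2 mod 47 = 19^2 = 32
  bit 2 = 0: r = r^2 mod 47 = 32^2 = 37
  bit 3 = 1: r = r^2 * 19 mod 47 = 37^2 * 19 = 6*19 = 20
  bit 4 = 0: r = r^2 mod 47 = 20^2 = 24
  bit 5 = 1: r = r^2 * 19 mod 47 = 24^2 * 19 = 12*19 = 40
  -> A = 40
B = 19^25 mod 47  (bits of 25 = 11001)
  bit 0 = 1: r = r^2 * 19 mod 47 = 1^2 * 19 = 1*19 = 19
  bit 1 = 1: r = r^2 * 19 mod 47 = 19^2 * 19 = 32*19 = 44
  bit 2 = 0: r = r^2 mod 47 = 44^2 = 9
  bit 3 = 0: r = r^2 mod 47 = 9^2 = 34
  bit 4 = 1: r = r^2 * 19 mod 47 = 34^2 * 19 = 28*19 = 15
  -> B = 15
s = B^a = 15^37 mod 47  (bits of 37 = 100101)
  bit 0 = 1: r = r^2 * 15 mod 47 = 1^2 * 15 = 1*15 = 15
  bit 1 = 0: r = r^2 mod 47 = 15^2 = 37
  bit 2 = 0: r = r^2 mod 47 = 37^2 = 6
  bit 3 = 1: r = r^2 * 15 mod 47 = 6^2 * 15 = 36*15 = 23
  bit 4 = 0: r = r^2 mod 47 = 23^2 = 12
  bit 5 = 1: r = r^2 * 15 mod 47 = 12^2 * 15 = 3*15 = 45
  -> s = B^a = 45

Answer: 40 15 45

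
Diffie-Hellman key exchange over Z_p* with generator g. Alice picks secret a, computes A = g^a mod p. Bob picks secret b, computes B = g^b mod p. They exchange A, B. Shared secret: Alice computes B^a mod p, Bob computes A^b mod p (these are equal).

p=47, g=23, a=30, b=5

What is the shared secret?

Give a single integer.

Answer: 27

Derivation:
A = 23^30 mod 47  (bits of 30 = 11110)
  bit 0 = 1: r = r^2 * 23 mod 47 = 1^2 * 23 = 1*23 = 23
  bit 1 = 1: r = r^2 * 23 mod 47 = 23^2 * 23 = 12*23 = 41
  bit 2 = 1: r = r^2 * 23 mod 47 = 41^2 * 23 = 36*23 = 29
  bit 3 = 1: r = r^2 * 23 mod 47 = 29^2 * 23 = 42*23 = 26
  bit 4 = 0: r = r^2 mod 47 = 26^2 = 18
  -> A = 18
B = 23^5 mod 47  (bits of 5 = 101)
  bit 0 = 1: r = r^2 * 23 mod 47 = 1^2 * 23 = 1*23 = 23
  bit 1 = 0: r = r^2 mod 47 = 23^2 = 12
  bit 2 = 1: r = r^2 * 23 mod 47 = 12^2 * 23 = 3*23 = 22
  -> B = 22
s = B^a = 22^30 mod 47  (bits of 30 = 11110)
  bit 0 = 1: r = r^2 * 22 mod 47 = 1^2 * 22 = 1*22 = 22
  bit 1 = 1: r = r^2 * 22 mod 47 = 22^2 * 22 = 14*22 = 26
  bit 2 = 1: r = r^2 * 22 mod 47 = 26^2 * 22 = 18*22 = 20
  bit 3 = 1: r = r^2 * 22 mod 47 = 20^2 * 22 = 24*22 = 11
  bit 4 = 0: r = r^2 mod 47 = 11^2 = 27
  -> s = B^a = 27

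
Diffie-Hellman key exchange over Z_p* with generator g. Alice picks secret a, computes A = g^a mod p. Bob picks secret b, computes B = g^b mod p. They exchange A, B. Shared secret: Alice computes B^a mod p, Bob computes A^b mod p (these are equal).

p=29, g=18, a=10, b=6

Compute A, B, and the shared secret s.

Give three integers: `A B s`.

A = 18^10 mod 29  (bits of 10 = 1010)
  bit 0 = 1: r = r^2 * 18 mod 29 = 1^2 * 18 = 1*18 = 18
  bit 1 = 0: r = r^2 mod 29 = 18^2 = 5
  bit 2 = 1: r = r^2 * 18 mod 29 = 5^2 * 18 = 25*18 = 15
  bit 3 = 0: r = r^2 mod 29 = 15^2 = 22
  -> A = 22
B = 18^6 mod 29  (bits of 6 = 110)
  bit 0 = 1: r = r^2 * 18 mod 29 = 1^2 * 18 = 1*18 = 18
  bit 1 = 1: r = r^2 * 18 mod 29 = 18^2 * 18 = 5*18 = 3
  bit 2 = 0: r = r^2 mod 29 = 3^2 = 9
  -> B = 9
s = B^a = 9^10 mod 29  (bits of 10 = 1010)
  bit 0 = 1: r = r^2 * 9 mod 29 = 1^2 * 9 = 1*9 = 9
  bit 1 = 0: r = r^2 mod 29 = 9^2 = 23
  bit 2 = 1: r = r^2 * 9 mod 29 = 23^2 * 9 = 7*9 = 5
  bit 3 = 0: r = r^2 mod 29 = 5^2 = 25
  -> s = B^a = 25

Answer: 22 9 25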